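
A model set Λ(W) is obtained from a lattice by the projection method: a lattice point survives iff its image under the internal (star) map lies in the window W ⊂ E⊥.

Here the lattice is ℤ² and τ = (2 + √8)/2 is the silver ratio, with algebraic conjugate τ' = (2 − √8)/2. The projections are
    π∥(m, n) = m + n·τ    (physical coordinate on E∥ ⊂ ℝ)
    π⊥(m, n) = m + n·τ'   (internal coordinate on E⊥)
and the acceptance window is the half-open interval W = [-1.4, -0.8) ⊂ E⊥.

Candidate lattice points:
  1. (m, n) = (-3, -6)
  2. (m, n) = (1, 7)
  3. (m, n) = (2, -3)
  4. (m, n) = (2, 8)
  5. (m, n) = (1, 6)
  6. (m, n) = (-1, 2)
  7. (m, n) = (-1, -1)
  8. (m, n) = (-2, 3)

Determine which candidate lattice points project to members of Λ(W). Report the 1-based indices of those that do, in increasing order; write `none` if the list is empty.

Compute τ' = (2−√8)/2 = -0.41421, so π⊥(m,n) = m -0.41421·n.
candidate 1: (m,n)=(-3,-6) → π∥ = -3-6·τ ≈ -17.48528, π⊥ = -3-6·τ' ≈ -0.51472 ∉ [-1.4, -0.8) ⇒ out
candidate 2: (m,n)=(1,7) → π∥ = 1+7·τ ≈ 17.89949, π⊥ = 1+7·τ' ≈ -1.89949 ∉ [-1.4, -0.8) ⇒ out
candidate 3: (m,n)=(2,-3) → π∥ = 2-3·τ ≈ -5.24264, π⊥ = 2-3·τ' ≈ 3.24264 ∉ [-1.4, -0.8) ⇒ out
candidate 4: (m,n)=(2,8) → π∥ = 2+8·τ ≈ 21.31371, π⊥ = 2+8·τ' ≈ -1.31371 ∈ [-1.4, -0.8) ⇒ IN Λ
candidate 5: (m,n)=(1,6) → π∥ = 1+6·τ ≈ 15.48528, π⊥ = 1+6·τ' ≈ -1.48528 ∉ [-1.4, -0.8) ⇒ out
candidate 6: (m,n)=(-1,2) → π∥ = -1+2·τ ≈ 3.82843, π⊥ = -1+2·τ' ≈ -1.82843 ∉ [-1.4, -0.8) ⇒ out
candidate 7: (m,n)=(-1,-1) → π∥ = -1-1·τ ≈ -3.41421, π⊥ = -1-1·τ' ≈ -0.58579 ∉ [-1.4, -0.8) ⇒ out
candidate 8: (m,n)=(-2,3) → π∥ = -2+3·τ ≈ 5.24264, π⊥ = -2+3·τ' ≈ -3.24264 ∉ [-1.4, -0.8) ⇒ out

4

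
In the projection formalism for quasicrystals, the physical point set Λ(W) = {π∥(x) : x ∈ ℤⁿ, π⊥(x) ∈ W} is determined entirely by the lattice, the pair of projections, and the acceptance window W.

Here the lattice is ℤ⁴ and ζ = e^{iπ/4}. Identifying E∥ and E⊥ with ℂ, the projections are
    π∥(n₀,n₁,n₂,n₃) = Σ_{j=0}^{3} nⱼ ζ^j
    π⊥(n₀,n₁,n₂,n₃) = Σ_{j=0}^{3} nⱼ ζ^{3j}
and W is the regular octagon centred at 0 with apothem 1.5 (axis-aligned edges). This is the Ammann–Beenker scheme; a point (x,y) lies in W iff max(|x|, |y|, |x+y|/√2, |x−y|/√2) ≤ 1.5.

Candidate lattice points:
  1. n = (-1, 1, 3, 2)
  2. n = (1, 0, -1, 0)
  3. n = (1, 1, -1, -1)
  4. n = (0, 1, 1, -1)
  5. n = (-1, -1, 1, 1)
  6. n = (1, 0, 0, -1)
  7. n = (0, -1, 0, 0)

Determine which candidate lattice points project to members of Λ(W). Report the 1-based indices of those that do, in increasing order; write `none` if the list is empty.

1, 2, 3, 5, 6, 7

π⊥(n) = n₀ + n₁ζ³ + n₂ζ⁶ + n₃ζ⁹ where ζ = e^{iπ/4}.
#1 (-1, 1, 3, 2): internal (-0.292893, -0.878680); octagon support 0.878680 vs apothem 1.5 → ∈ W
#2 (1, 0, -1, 0): internal (1.000000, 1.000000); octagon support 1.414214 vs apothem 1.5 → ∈ W
#3 (1, 1, -1, -1): internal (-0.414214, 1.000000); octagon support 1.000000 vs apothem 1.5 → ∈ W
#4 (0, 1, 1, -1): internal (-1.414214, -1.000000); octagon support 1.707107 vs apothem 1.5 → ∉ W
#5 (-1, -1, 1, 1): internal (0.414214, -1.000000); octagon support 1.000000 vs apothem 1.5 → ∈ W
#6 (1, 0, 0, -1): internal (0.292893, -0.707107); octagon support 0.707107 vs apothem 1.5 → ∈ W
#7 (0, -1, 0, 0): internal (0.707107, -0.707107); octagon support 1.000000 vs apothem 1.5 → ∈ W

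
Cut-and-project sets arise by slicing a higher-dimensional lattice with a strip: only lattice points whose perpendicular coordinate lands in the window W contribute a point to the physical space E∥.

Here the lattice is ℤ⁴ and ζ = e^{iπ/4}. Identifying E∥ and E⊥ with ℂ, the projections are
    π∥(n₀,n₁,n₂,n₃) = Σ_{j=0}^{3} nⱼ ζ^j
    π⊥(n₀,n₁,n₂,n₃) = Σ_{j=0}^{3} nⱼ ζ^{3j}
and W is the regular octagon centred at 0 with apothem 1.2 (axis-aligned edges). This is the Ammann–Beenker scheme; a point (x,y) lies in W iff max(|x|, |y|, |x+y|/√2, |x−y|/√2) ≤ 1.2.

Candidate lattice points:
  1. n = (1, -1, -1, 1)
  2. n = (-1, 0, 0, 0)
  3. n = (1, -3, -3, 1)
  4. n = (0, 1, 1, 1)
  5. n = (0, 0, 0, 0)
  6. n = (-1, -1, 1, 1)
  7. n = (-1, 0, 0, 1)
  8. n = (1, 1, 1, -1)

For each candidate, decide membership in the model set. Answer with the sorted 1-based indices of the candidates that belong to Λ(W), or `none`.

2, 4, 5, 6, 7, 8

With ζ = e^{iπ/4} the internal vectors are ζ^0,ζ^3,ζ^6,ζ^9.
#1 (1, -1, -1, 1): internal (2.4142, 1.0000); octagon support 2.4142 vs apothem 1.2 → ∉ W
#2 (-1, 0, 0, 0): internal (-1.0000, 0.0000); octagon support 1.0000 vs apothem 1.2 → ∈ W
#3 (1, -3, -3, 1): internal (3.8284, 1.5858); octagon support 3.8284 vs apothem 1.2 → ∉ W
#4 (0, 1, 1, 1): internal (0.0000, 0.4142); octagon support 0.4142 vs apothem 1.2 → ∈ W
#5 (0, 0, 0, 0): internal (0.0000, 0.0000); octagon support 0.0000 vs apothem 1.2 → ∈ W
#6 (-1, -1, 1, 1): internal (0.4142, -1.0000); octagon support 1.0000 vs apothem 1.2 → ∈ W
#7 (-1, 0, 0, 1): internal (-0.2929, 0.7071); octagon support 0.7071 vs apothem 1.2 → ∈ W
#8 (1, 1, 1, -1): internal (-0.4142, -1.0000); octagon support 1.0000 vs apothem 1.2 → ∈ W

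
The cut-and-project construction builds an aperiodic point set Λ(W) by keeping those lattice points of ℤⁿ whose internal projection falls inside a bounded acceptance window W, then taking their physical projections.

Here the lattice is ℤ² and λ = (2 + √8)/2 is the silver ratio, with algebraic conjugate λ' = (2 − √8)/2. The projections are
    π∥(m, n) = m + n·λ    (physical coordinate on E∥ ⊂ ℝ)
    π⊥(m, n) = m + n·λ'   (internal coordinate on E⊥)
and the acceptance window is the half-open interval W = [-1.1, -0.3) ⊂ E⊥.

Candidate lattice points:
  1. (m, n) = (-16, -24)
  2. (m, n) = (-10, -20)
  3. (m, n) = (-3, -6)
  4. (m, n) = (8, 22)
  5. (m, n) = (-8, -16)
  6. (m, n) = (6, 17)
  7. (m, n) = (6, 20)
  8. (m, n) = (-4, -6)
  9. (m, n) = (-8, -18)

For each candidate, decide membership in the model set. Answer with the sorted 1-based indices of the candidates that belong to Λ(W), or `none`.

3, 6, 9

Compute λ' = (2−√8)/2 = -0.41421, so π⊥(m,n) = m -0.41421·n.
[1] lift (-16,-24): star map gives -6.05887; window check -1.1 ≤ -6.05887 < -0.3 is false → out
[2] lift (-10,-20): star map gives -1.71573; window check -1.1 ≤ -1.71573 < -0.3 is false → out
[3] lift (-3,-6): star map gives -0.51472; window check -1.1 ≤ -0.51472 < -0.3 is true → IN Λ
[4] lift (8,22): star map gives -1.11270; window check -1.1 ≤ -1.11270 < -0.3 is false → out
[5] lift (-8,-16): star map gives -1.37258; window check -1.1 ≤ -1.37258 < -0.3 is false → out
[6] lift (6,17): star map gives -1.04163; window check -1.1 ≤ -1.04163 < -0.3 is true → IN Λ
[7] lift (6,20): star map gives -2.28427; window check -1.1 ≤ -2.28427 < -0.3 is false → out
[8] lift (-4,-6): star map gives -1.51472; window check -1.1 ≤ -1.51472 < -0.3 is false → out
[9] lift (-8,-18): star map gives -0.54416; window check -1.1 ≤ -0.54416 < -0.3 is true → IN Λ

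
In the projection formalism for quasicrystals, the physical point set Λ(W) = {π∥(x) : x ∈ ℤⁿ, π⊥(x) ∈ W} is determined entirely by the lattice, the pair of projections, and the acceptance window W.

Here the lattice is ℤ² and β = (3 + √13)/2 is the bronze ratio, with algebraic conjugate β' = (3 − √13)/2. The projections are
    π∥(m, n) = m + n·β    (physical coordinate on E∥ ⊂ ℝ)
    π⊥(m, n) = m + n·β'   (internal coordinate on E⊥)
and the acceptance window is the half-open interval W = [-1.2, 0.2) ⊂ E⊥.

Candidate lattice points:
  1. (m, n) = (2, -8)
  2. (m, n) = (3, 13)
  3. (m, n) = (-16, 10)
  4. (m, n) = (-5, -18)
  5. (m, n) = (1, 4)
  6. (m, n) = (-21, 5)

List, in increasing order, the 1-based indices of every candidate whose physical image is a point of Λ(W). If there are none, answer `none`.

Compute β' = (3−√13)/2 = -0.3028, so π⊥(m,n) = m -0.3028·n.
candidate 1: (m,n)=(2,-8) → π∥ = 2-8·β ≈ -24.4222, π⊥ = 2-8·β' ≈ 4.4222 ∉ [-1.2, 0.2) ⇒ out
candidate 2: (m,n)=(3,13) → π∥ = 3+13·β ≈ 45.9361, π⊥ = 3+13·β' ≈ -0.9361 ∈ [-1.2, 0.2) ⇒ IN Λ
candidate 3: (m,n)=(-16,10) → π∥ = -16+10·β ≈ 17.0278, π⊥ = -16+10·β' ≈ -19.0278 ∉ [-1.2, 0.2) ⇒ out
candidate 4: (m,n)=(-5,-18) → π∥ = -5-18·β ≈ -64.4500, π⊥ = -5-18·β' ≈ 0.4500 ∉ [-1.2, 0.2) ⇒ out
candidate 5: (m,n)=(1,4) → π∥ = 1+4·β ≈ 14.2111, π⊥ = 1+4·β' ≈ -0.2111 ∈ [-1.2, 0.2) ⇒ IN Λ
candidate 6: (m,n)=(-21,5) → π∥ = -21+5·β ≈ -4.4861, π⊥ = -21+5·β' ≈ -22.5139 ∉ [-1.2, 0.2) ⇒ out

2, 5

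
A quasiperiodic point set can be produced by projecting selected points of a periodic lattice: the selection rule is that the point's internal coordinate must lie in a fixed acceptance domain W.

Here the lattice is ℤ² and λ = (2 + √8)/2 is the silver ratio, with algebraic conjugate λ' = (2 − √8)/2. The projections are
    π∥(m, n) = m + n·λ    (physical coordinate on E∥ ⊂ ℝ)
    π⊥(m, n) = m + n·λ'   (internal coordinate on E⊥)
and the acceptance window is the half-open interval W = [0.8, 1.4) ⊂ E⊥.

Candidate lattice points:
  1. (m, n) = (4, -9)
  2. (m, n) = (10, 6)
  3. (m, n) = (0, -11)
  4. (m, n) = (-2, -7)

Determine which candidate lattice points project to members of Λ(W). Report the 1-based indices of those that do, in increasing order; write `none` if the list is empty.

4

Compute λ' = (2−√8)/2 = -0.4142, so π⊥(m,n) = m -0.4142·n.
#1 (4,-9): internal coord 4 + (-9)·λ' = +7.7279; +7.7279 ∉ [0.8, 1.4) → out
#2 (10,6): internal coord 10 + (6)·λ' = +7.5147; +7.5147 ∉ [0.8, 1.4) → out
#3 (0,-11): internal coord 0 + (-11)·λ' = +4.5563; +4.5563 ∉ [0.8, 1.4) → out
#4 (-2,-7): internal coord -2 + (-7)·λ' = +0.8995; +0.8995 ∈ [0.8, 1.4) → IN Λ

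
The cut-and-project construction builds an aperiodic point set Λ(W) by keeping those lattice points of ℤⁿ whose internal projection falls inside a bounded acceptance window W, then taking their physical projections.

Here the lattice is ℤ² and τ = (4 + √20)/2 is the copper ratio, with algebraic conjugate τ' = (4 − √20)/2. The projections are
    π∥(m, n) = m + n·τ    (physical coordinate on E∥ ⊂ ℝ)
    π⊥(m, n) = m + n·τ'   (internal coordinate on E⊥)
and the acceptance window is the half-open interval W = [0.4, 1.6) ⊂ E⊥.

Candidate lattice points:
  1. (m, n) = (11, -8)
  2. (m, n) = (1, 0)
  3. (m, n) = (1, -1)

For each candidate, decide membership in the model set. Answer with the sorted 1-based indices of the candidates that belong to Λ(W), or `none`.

Compute τ' = (4−√20)/2 = -0.2361, so π⊥(m,n) = m -0.2361·n.
[1] lift (11,-8): star map gives 12.8885; window check 0.4 ≤ 12.8885 < 1.6 is false → out
[2] lift (1,0): star map gives 1.0000; window check 0.4 ≤ 1.0000 < 1.6 is true → IN Λ
[3] lift (1,-1): star map gives 1.2361; window check 0.4 ≤ 1.2361 < 1.6 is true → IN Λ

2, 3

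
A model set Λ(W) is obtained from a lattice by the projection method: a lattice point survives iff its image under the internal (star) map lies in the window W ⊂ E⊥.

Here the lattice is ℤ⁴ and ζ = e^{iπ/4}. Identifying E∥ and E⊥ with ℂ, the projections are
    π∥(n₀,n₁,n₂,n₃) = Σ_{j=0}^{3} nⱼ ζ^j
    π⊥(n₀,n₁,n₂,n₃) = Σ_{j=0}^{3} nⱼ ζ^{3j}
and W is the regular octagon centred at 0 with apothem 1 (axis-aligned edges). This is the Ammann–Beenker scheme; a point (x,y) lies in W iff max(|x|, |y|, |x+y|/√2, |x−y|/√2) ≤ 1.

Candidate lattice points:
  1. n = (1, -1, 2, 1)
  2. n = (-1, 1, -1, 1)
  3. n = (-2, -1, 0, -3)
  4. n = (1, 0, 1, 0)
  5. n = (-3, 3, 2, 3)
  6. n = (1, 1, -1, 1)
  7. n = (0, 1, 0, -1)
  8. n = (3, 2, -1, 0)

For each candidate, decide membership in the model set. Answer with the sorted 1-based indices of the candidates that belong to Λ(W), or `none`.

Internal map: ζ^{3j} for j=0..3 gives (1,0), (−√2/2,√2/2), (0,−1), (√2/2,√2/2).
candidate 1: n = (1, -1, 2, 1) → π⊥ ≈ (+2.4142, -2.0000); max(|x|,|y|,|x±y|/√2) = 3.1213 > 1 ⇒ ∉ W
candidate 2: n = (-1, 1, -1, 1) → π⊥ ≈ (-1.0000, +2.4142); max(|x|,|y|,|x±y|/√2) = 2.4142 > 1 ⇒ ∉ W
candidate 3: n = (-2, -1, 0, -3) → π⊥ ≈ (-3.4142, -2.8284); max(|x|,|y|,|x±y|/√2) = 4.4142 > 1 ⇒ ∉ W
candidate 4: n = (1, 0, 1, 0) → π⊥ ≈ (+1.0000, -1.0000); max(|x|,|y|,|x±y|/√2) = 1.4142 > 1 ⇒ ∉ W
candidate 5: n = (-3, 3, 2, 3) → π⊥ ≈ (-3.0000, +2.2426); max(|x|,|y|,|x±y|/√2) = 3.7071 > 1 ⇒ ∉ W
candidate 6: n = (1, 1, -1, 1) → π⊥ ≈ (+1.0000, +2.4142); max(|x|,|y|,|x±y|/√2) = 2.4142 > 1 ⇒ ∉ W
candidate 7: n = (0, 1, 0, -1) → π⊥ ≈ (-1.4142, +0.0000); max(|x|,|y|,|x±y|/√2) = 1.4142 > 1 ⇒ ∉ W
candidate 8: n = (3, 2, -1, 0) → π⊥ ≈ (+1.5858, +2.4142); max(|x|,|y|,|x±y|/√2) = 2.8284 > 1 ⇒ ∉ W

none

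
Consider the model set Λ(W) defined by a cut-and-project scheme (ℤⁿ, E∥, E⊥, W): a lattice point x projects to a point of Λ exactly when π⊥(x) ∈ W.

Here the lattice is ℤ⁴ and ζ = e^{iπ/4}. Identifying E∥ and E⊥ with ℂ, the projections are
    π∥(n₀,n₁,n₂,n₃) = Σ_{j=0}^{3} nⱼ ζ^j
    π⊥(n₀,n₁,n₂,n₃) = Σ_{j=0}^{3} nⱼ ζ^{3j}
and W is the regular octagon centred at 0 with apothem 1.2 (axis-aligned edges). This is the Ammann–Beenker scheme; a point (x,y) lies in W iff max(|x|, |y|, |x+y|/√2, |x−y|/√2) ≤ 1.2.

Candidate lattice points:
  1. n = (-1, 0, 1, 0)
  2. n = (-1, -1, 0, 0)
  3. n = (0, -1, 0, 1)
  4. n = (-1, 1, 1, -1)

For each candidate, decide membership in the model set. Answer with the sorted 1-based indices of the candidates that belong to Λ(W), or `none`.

π⊥(n) = n₀ + n₁ζ³ + n₂ζ⁶ + n₃ζ⁹ where ζ = e^{iπ/4}.
#1 (-1, 0, 1, 0): internal (-1.00000, -1.00000); octagon support 1.41421 vs apothem 1.2 → ∉ W
#2 (-1, -1, 0, 0): internal (-0.29289, -0.70711); octagon support 0.70711 vs apothem 1.2 → ∈ W
#3 (0, -1, 0, 1): internal (1.41421, 0.00000); octagon support 1.41421 vs apothem 1.2 → ∉ W
#4 (-1, 1, 1, -1): internal (-2.41421, -1.00000); octagon support 2.41421 vs apothem 1.2 → ∉ W

2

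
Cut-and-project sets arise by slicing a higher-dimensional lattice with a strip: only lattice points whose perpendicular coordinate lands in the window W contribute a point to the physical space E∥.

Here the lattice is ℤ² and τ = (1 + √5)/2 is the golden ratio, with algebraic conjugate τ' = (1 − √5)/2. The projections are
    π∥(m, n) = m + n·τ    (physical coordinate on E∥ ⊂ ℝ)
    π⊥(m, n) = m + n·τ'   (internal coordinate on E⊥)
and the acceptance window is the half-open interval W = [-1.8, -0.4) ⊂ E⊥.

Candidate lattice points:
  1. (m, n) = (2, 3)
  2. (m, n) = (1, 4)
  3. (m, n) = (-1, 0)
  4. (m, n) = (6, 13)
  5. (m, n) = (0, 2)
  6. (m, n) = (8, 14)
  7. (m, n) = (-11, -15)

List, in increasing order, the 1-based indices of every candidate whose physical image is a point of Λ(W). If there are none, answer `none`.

2, 3, 5, 6, 7

τ' = (1−√5)/2 ≈ -0.6180.
candidate 1: (m,n)=(2,3) → π∥ = 2+3·τ ≈ 6.8541, π⊥ = 2+3·τ' ≈ 0.1459 ∉ [-1.8, -0.4) ⇒ out
candidate 2: (m,n)=(1,4) → π∥ = 1+4·τ ≈ 7.4721, π⊥ = 1+4·τ' ≈ -1.4721 ∈ [-1.8, -0.4) ⇒ IN Λ
candidate 3: (m,n)=(-1,0) → π∥ = -1+0·τ ≈ -1.0000, π⊥ = -1+0·τ' ≈ -1.0000 ∈ [-1.8, -0.4) ⇒ IN Λ
candidate 4: (m,n)=(6,13) → π∥ = 6+13·τ ≈ 27.0344, π⊥ = 6+13·τ' ≈ -2.0344 ∉ [-1.8, -0.4) ⇒ out
candidate 5: (m,n)=(0,2) → π∥ = 0+2·τ ≈ 3.2361, π⊥ = 0+2·τ' ≈ -1.2361 ∈ [-1.8, -0.4) ⇒ IN Λ
candidate 6: (m,n)=(8,14) → π∥ = 8+14·τ ≈ 30.6525, π⊥ = 8+14·τ' ≈ -0.6525 ∈ [-1.8, -0.4) ⇒ IN Λ
candidate 7: (m,n)=(-11,-15) → π∥ = -11-15·τ ≈ -35.2705, π⊥ = -11-15·τ' ≈ -1.7295 ∈ [-1.8, -0.4) ⇒ IN Λ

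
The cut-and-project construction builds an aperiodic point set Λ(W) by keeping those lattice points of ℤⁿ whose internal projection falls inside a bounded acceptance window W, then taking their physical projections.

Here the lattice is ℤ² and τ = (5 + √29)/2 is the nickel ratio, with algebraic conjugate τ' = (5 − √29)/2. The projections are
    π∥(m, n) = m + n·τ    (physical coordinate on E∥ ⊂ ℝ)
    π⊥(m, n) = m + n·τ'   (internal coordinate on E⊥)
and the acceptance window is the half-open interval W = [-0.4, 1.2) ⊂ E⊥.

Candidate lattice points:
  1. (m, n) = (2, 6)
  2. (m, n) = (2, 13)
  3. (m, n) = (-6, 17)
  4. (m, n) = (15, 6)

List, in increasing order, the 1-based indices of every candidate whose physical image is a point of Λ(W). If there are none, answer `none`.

Numerically τ ≈ 5.1926 and τ' = −1/τ ≈ -0.1926.
#1 (2,6): internal coord 2 + (6)·τ' = +0.8445; +0.8445 ∈ [-0.4, 1.2) → IN Λ
#2 (2,13): internal coord 2 + (13)·τ' = -0.5036; -0.5036 ∉ [-0.4, 1.2) → out
#3 (-6,17): internal coord -6 + (17)·τ' = -9.2739; -9.2739 ∉ [-0.4, 1.2) → out
#4 (15,6): internal coord 15 + (6)·τ' = +13.8445; +13.8445 ∉ [-0.4, 1.2) → out

1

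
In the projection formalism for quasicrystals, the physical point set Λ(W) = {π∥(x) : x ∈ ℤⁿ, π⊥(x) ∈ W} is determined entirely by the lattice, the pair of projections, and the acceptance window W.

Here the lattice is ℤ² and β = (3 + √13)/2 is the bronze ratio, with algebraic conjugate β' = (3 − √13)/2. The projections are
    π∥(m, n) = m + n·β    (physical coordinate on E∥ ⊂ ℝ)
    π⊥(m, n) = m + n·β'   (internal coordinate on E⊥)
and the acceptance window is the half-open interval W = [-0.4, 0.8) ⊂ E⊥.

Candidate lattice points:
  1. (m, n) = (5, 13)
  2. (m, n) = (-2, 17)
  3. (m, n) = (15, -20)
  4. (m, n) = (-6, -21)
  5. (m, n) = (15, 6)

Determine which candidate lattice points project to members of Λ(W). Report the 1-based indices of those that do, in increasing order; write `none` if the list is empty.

4

β' = (3−√13)/2 ≈ -0.3028.
[1] lift (5,13): star map gives 1.0639; window check -0.4 ≤ 1.0639 < 0.8 is false → out
[2] lift (-2,17): star map gives -7.1472; window check -0.4 ≤ -7.1472 < 0.8 is false → out
[3] lift (15,-20): star map gives 21.0555; window check -0.4 ≤ 21.0555 < 0.8 is false → out
[4] lift (-6,-21): star map gives 0.3583; window check -0.4 ≤ 0.3583 < 0.8 is true → IN Λ
[5] lift (15,6): star map gives 13.1833; window check -0.4 ≤ 13.1833 < 0.8 is false → out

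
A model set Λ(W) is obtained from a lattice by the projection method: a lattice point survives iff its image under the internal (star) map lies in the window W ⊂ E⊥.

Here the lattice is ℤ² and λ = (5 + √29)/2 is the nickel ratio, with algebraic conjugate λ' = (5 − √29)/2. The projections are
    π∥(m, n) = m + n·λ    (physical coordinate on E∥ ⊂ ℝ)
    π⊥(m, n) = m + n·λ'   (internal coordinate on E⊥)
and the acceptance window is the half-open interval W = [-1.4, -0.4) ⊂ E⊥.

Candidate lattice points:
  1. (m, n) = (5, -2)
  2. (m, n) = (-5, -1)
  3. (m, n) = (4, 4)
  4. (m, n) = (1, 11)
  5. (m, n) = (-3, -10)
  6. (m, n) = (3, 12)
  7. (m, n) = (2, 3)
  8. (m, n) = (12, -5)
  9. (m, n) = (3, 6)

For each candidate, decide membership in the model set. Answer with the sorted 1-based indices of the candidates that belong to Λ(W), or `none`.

4, 5

λ' = (5−√29)/2 ≈ -0.19258.
[1] lift (5,-2): star map gives 5.38516; window check -1.4 ≤ 5.38516 < -0.4 is false → out
[2] lift (-5,-1): star map gives -4.80742; window check -1.4 ≤ -4.80742 < -0.4 is false → out
[3] lift (4,4): star map gives 3.22967; window check -1.4 ≤ 3.22967 < -0.4 is false → out
[4] lift (1,11): star map gives -1.11841; window check -1.4 ≤ -1.11841 < -0.4 is true → IN Λ
[5] lift (-3,-10): star map gives -1.07418; window check -1.4 ≤ -1.07418 < -0.4 is true → IN Λ
[6] lift (3,12): star map gives 0.68901; window check -1.4 ≤ 0.68901 < -0.4 is false → out
[7] lift (2,3): star map gives 1.42225; window check -1.4 ≤ 1.42225 < -0.4 is false → out
[8] lift (12,-5): star map gives 12.96291; window check -1.4 ≤ 12.96291 < -0.4 is false → out
[9] lift (3,6): star map gives 1.84451; window check -1.4 ≤ 1.84451 < -0.4 is false → out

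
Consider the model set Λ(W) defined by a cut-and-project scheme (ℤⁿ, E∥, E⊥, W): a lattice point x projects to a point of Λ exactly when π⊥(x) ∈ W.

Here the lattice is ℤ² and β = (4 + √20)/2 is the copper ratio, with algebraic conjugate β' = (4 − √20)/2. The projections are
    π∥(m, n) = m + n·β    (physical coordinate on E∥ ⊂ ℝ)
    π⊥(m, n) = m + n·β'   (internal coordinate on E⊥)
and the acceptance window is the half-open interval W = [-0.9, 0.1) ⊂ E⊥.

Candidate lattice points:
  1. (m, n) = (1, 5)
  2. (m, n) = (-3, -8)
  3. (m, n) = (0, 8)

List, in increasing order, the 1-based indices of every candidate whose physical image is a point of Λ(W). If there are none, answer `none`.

β' = (4−√20)/2 ≈ -0.236068.
#1 (1,5): internal coord 1 + (5)·β' = -0.180340; -0.180340 ∈ [-0.9, 0.1) → IN Λ
#2 (-3,-8): internal coord -3 + (-8)·β' = -1.111456; -1.111456 ∉ [-0.9, 0.1) → out
#3 (0,8): internal coord 0 + (8)·β' = -1.888544; -1.888544 ∉ [-0.9, 0.1) → out

1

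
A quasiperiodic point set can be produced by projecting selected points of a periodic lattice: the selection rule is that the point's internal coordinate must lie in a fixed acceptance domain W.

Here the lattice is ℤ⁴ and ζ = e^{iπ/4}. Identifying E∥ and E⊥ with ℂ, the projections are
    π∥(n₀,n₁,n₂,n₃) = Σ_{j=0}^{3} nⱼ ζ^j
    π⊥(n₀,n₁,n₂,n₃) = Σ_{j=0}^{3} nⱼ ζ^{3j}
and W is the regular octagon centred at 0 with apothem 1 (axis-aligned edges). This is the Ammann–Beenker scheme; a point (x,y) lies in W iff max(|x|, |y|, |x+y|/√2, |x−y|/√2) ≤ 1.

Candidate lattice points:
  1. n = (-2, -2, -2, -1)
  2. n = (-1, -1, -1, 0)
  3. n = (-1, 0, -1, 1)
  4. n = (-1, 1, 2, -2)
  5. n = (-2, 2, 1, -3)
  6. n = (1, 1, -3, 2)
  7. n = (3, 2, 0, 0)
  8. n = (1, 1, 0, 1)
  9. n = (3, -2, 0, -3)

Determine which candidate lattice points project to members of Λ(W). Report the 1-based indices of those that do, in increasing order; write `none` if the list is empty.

Internal map: ζ^{3j} for j=0..3 gives (1,0), (−√2/2,√2/2), (0,−1), (√2/2,√2/2).
candidate 1: n = (-2, -2, -2, -1) → π⊥ ≈ (-1.29289, -0.12132); max(|x|,|y|,|x±y|/√2) = 1.29289 > 1 ⇒ ∉ W
candidate 2: n = (-1, -1, -1, 0) → π⊥ ≈ (-0.29289, +0.29289); max(|x|,|y|,|x±y|/√2) = 0.41421 ≤ 1 ⇒ ∈ W
candidate 3: n = (-1, 0, -1, 1) → π⊥ ≈ (-0.29289, +1.70711); max(|x|,|y|,|x±y|/√2) = 1.70711 > 1 ⇒ ∉ W
candidate 4: n = (-1, 1, 2, -2) → π⊥ ≈ (-3.12132, -2.70711); max(|x|,|y|,|x±y|/√2) = 4.12132 > 1 ⇒ ∉ W
candidate 5: n = (-2, 2, 1, -3) → π⊥ ≈ (-5.53553, -1.70711); max(|x|,|y|,|x±y|/√2) = 5.53553 > 1 ⇒ ∉ W
candidate 6: n = (1, 1, -3, 2) → π⊥ ≈ (+1.70711, +5.12132); max(|x|,|y|,|x±y|/√2) = 5.12132 > 1 ⇒ ∉ W
candidate 7: n = (3, 2, 0, 0) → π⊥ ≈ (+1.58579, +1.41421); max(|x|,|y|,|x±y|/√2) = 2.12132 > 1 ⇒ ∉ W
candidate 8: n = (1, 1, 0, 1) → π⊥ ≈ (+1.00000, +1.41421); max(|x|,|y|,|x±y|/√2) = 1.70711 > 1 ⇒ ∉ W
candidate 9: n = (3, -2, 0, -3) → π⊥ ≈ (+2.29289, -3.53553); max(|x|,|y|,|x±y|/√2) = 4.12132 > 1 ⇒ ∉ W

2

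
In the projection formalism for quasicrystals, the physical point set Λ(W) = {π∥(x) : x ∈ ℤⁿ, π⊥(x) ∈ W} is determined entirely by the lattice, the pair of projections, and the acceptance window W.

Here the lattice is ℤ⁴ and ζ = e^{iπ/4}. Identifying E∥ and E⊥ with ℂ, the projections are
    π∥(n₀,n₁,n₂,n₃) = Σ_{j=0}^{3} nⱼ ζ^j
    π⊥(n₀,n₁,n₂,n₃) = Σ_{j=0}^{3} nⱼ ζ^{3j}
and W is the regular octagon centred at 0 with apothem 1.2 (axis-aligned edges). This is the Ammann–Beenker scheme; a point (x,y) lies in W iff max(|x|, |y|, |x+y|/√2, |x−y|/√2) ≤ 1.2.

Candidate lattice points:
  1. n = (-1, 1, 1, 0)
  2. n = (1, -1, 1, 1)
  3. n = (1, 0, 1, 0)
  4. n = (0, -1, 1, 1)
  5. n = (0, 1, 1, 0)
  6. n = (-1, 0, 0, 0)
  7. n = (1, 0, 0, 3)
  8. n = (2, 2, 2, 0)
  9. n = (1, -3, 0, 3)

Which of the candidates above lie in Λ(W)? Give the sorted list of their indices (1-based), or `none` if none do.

Internal map: ζ^{3j} for j=0..3 gives (1,0), (−√2/2,√2/2), (0,−1), (√2/2,√2/2).
candidate 1: n = (-1, 1, 1, 0) → π⊥ ≈ (-1.7071, -0.2929); max(|x|,|y|,|x±y|/√2) = 1.7071 > 1.2 ⇒ ∉ W
candidate 2: n = (1, -1, 1, 1) → π⊥ ≈ (+2.4142, -1.0000); max(|x|,|y|,|x±y|/√2) = 2.4142 > 1.2 ⇒ ∉ W
candidate 3: n = (1, 0, 1, 0) → π⊥ ≈ (+1.0000, -1.0000); max(|x|,|y|,|x±y|/√2) = 1.4142 > 1.2 ⇒ ∉ W
candidate 4: n = (0, -1, 1, 1) → π⊥ ≈ (+1.4142, -1.0000); max(|x|,|y|,|x±y|/√2) = 1.7071 > 1.2 ⇒ ∉ W
candidate 5: n = (0, 1, 1, 0) → π⊥ ≈ (-0.7071, -0.2929); max(|x|,|y|,|x±y|/√2) = 0.7071 ≤ 1.2 ⇒ ∈ W
candidate 6: n = (-1, 0, 0, 0) → π⊥ ≈ (-1.0000, +0.0000); max(|x|,|y|,|x±y|/√2) = 1.0000 ≤ 1.2 ⇒ ∈ W
candidate 7: n = (1, 0, 0, 3) → π⊥ ≈ (+3.1213, +2.1213); max(|x|,|y|,|x±y|/√2) = 3.7071 > 1.2 ⇒ ∉ W
candidate 8: n = (2, 2, 2, 0) → π⊥ ≈ (+0.5858, -0.5858); max(|x|,|y|,|x±y|/√2) = 0.8284 ≤ 1.2 ⇒ ∈ W
candidate 9: n = (1, -3, 0, 3) → π⊥ ≈ (+5.2426, +0.0000); max(|x|,|y|,|x±y|/√2) = 5.2426 > 1.2 ⇒ ∉ W

5, 6, 8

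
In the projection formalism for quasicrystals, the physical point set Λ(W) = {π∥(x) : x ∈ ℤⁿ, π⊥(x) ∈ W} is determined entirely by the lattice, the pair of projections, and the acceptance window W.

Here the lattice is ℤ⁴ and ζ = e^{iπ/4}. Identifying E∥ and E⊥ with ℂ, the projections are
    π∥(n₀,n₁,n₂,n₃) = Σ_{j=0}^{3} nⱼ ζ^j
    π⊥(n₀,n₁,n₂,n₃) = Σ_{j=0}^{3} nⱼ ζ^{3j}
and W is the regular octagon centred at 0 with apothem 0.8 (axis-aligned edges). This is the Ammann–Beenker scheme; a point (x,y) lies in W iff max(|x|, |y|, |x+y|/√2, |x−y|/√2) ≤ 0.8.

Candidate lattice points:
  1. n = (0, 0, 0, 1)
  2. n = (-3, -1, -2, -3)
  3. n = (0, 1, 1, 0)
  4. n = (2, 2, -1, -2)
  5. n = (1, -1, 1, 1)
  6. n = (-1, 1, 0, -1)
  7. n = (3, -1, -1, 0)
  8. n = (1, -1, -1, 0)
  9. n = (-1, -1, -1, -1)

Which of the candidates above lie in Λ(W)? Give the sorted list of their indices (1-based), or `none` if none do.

Internal map: ζ^{3j} for j=0..3 gives (1,0), (−√2/2,√2/2), (0,−1), (√2/2,√2/2).
#1 (0, 0, 0, 1): internal (0.7071, 0.7071); octagon support 1.0000 vs apothem 0.8 → ∉ W
#2 (-3, -1, -2, -3): internal (-4.4142, -0.8284); octagon support 4.4142 vs apothem 0.8 → ∉ W
#3 (0, 1, 1, 0): internal (-0.7071, -0.2929); octagon support 0.7071 vs apothem 0.8 → ∈ W
#4 (2, 2, -1, -2): internal (-0.8284, 1.0000); octagon support 1.2929 vs apothem 0.8 → ∉ W
#5 (1, -1, 1, 1): internal (2.4142, -1.0000); octagon support 2.4142 vs apothem 0.8 → ∉ W
#6 (-1, 1, 0, -1): internal (-2.4142, 0.0000); octagon support 2.4142 vs apothem 0.8 → ∉ W
#7 (3, -1, -1, 0): internal (3.7071, 0.2929); octagon support 3.7071 vs apothem 0.8 → ∉ W
#8 (1, -1, -1, 0): internal (1.7071, 0.2929); octagon support 1.7071 vs apothem 0.8 → ∉ W
#9 (-1, -1, -1, -1): internal (-1.0000, -0.4142); octagon support 1.0000 vs apothem 0.8 → ∉ W

3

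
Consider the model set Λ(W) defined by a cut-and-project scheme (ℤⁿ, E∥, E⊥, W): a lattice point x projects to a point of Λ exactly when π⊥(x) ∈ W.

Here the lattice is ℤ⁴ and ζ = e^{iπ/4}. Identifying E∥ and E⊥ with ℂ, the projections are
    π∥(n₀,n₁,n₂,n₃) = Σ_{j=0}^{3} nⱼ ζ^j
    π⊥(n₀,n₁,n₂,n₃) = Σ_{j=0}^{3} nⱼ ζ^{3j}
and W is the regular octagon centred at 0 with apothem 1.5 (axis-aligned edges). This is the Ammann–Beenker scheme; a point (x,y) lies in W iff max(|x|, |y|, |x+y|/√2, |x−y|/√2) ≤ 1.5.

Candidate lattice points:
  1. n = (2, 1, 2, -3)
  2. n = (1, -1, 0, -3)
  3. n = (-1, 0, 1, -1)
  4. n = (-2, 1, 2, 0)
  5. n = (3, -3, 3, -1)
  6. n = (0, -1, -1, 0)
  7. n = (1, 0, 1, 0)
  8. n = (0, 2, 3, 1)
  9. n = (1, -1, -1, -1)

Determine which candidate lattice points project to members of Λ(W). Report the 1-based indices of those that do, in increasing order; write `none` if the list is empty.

Internal map: ζ^{3j} for j=0..3 gives (1,0), (−√2/2,√2/2), (0,−1), (√2/2,√2/2).
#1 (2, 1, 2, -3): internal (-0.8284, -3.4142); octagon support 3.4142 vs apothem 1.5 → ∉ W
#2 (1, -1, 0, -3): internal (-0.4142, -2.8284); octagon support 2.8284 vs apothem 1.5 → ∉ W
#3 (-1, 0, 1, -1): internal (-1.7071, -1.7071); octagon support 2.4142 vs apothem 1.5 → ∉ W
#4 (-2, 1, 2, 0): internal (-2.7071, -1.2929); octagon support 2.8284 vs apothem 1.5 → ∉ W
#5 (3, -3, 3, -1): internal (4.4142, -5.8284); octagon support 7.2426 vs apothem 1.5 → ∉ W
#6 (0, -1, -1, 0): internal (0.7071, 0.2929); octagon support 0.7071 vs apothem 1.5 → ∈ W
#7 (1, 0, 1, 0): internal (1.0000, -1.0000); octagon support 1.4142 vs apothem 1.5 → ∈ W
#8 (0, 2, 3, 1): internal (-0.7071, -0.8787); octagon support 1.1213 vs apothem 1.5 → ∈ W
#9 (1, -1, -1, -1): internal (1.0000, -0.4142); octagon support 1.0000 vs apothem 1.5 → ∈ W

6, 7, 8, 9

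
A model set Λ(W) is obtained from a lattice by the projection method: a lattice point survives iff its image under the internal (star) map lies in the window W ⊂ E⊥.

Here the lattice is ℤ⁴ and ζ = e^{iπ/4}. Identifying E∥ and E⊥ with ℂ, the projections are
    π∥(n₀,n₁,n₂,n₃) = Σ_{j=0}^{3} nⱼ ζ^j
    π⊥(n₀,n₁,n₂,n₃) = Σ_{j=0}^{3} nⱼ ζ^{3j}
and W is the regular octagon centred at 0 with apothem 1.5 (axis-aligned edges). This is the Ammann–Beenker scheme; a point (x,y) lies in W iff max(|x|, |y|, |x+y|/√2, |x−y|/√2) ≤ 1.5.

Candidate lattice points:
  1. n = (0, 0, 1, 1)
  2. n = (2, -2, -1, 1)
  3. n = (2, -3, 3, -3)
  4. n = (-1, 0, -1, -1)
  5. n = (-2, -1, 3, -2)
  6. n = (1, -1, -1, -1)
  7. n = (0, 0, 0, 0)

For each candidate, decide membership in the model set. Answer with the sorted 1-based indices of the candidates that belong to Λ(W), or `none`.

With ζ = e^{iπ/4} the internal vectors are ζ^0,ζ^3,ζ^6,ζ^9.
#1 (0, 0, 1, 1): internal (0.707107, -0.292893); octagon support 0.707107 vs apothem 1.5 → ∈ W
#2 (2, -2, -1, 1): internal (4.121320, 0.292893); octagon support 4.121320 vs apothem 1.5 → ∉ W
#3 (2, -3, 3, -3): internal (2.000000, -7.242641); octagon support 7.242641 vs apothem 1.5 → ∉ W
#4 (-1, 0, -1, -1): internal (-1.707107, 0.292893); octagon support 1.707107 vs apothem 1.5 → ∉ W
#5 (-2, -1, 3, -2): internal (-2.707107, -5.121320); octagon support 5.535534 vs apothem 1.5 → ∉ W
#6 (1, -1, -1, -1): internal (1.000000, -0.414214); octagon support 1.000000 vs apothem 1.5 → ∈ W
#7 (0, 0, 0, 0): internal (0.000000, 0.000000); octagon support 0.000000 vs apothem 1.5 → ∈ W

1, 6, 7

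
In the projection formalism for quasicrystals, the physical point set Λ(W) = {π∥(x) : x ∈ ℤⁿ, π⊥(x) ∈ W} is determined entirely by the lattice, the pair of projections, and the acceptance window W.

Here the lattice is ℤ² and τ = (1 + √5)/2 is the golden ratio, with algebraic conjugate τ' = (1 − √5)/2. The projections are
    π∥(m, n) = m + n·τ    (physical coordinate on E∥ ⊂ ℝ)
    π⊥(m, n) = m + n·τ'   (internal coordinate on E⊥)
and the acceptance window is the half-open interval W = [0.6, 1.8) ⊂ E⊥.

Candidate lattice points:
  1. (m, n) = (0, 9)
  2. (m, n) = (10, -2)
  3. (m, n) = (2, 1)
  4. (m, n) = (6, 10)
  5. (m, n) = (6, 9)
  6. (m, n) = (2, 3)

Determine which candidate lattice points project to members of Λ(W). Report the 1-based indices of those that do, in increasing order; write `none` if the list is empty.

τ' = (1−√5)/2 ≈ -0.6180.
#1 (0,9): internal coord 0 + (9)·τ' = -5.5623; -5.5623 ∉ [0.6, 1.8) → out
#2 (10,-2): internal coord 10 + (-2)·τ' = +11.2361; +11.2361 ∉ [0.6, 1.8) → out
#3 (2,1): internal coord 2 + (1)·τ' = +1.3820; +1.3820 ∈ [0.6, 1.8) → IN Λ
#4 (6,10): internal coord 6 + (10)·τ' = -0.1803; -0.1803 ∉ [0.6, 1.8) → out
#5 (6,9): internal coord 6 + (9)·τ' = +0.4377; +0.4377 ∉ [0.6, 1.8) → out
#6 (2,3): internal coord 2 + (3)·τ' = +0.1459; +0.1459 ∉ [0.6, 1.8) → out

3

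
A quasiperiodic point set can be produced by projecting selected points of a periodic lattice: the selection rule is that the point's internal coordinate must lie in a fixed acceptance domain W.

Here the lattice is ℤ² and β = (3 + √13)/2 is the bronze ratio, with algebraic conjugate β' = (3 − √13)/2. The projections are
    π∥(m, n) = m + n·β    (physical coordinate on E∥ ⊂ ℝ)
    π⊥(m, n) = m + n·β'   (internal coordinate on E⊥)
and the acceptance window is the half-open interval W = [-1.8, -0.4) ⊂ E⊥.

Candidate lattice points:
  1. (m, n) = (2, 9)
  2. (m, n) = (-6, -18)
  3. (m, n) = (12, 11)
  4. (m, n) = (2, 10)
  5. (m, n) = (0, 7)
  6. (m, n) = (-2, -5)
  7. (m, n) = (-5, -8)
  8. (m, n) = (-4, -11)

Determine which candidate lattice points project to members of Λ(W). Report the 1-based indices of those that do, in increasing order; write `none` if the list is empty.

1, 2, 4, 6, 8

Numerically β ≈ 3.302776 and β' = −1/β ≈ -0.302776.
[1] lift (2,9): star map gives -0.724981; window check -1.8 ≤ -0.724981 < -0.4 is true → IN Λ
[2] lift (-6,-18): star map gives -0.550039; window check -1.8 ≤ -0.550039 < -0.4 is true → IN Λ
[3] lift (12,11): star map gives 8.669468; window check -1.8 ≤ 8.669468 < -0.4 is false → out
[4] lift (2,10): star map gives -1.027756; window check -1.8 ≤ -1.027756 < -0.4 is true → IN Λ
[5] lift (0,7): star map gives -2.119429; window check -1.8 ≤ -2.119429 < -0.4 is false → out
[6] lift (-2,-5): star map gives -0.486122; window check -1.8 ≤ -0.486122 < -0.4 is true → IN Λ
[7] lift (-5,-8): star map gives -2.577795; window check -1.8 ≤ -2.577795 < -0.4 is false → out
[8] lift (-4,-11): star map gives -0.669468; window check -1.8 ≤ -0.669468 < -0.4 is true → IN Λ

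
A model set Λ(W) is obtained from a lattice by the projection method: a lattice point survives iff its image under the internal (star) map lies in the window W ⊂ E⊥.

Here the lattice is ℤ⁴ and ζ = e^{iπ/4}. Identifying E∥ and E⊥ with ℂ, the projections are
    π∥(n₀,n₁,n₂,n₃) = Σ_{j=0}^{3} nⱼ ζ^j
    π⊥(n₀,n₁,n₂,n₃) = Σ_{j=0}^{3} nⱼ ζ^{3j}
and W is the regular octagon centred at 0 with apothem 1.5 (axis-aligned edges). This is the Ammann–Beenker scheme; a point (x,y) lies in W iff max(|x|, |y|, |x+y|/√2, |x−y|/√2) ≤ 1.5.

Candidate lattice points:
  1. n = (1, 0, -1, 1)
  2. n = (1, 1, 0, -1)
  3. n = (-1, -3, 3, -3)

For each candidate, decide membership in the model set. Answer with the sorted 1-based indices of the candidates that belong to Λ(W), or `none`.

2

π⊥(n) = n₀ + n₁ζ³ + n₂ζ⁶ + n₃ζ⁹ where ζ = e^{iπ/4}.
#1 (1, 0, -1, 1): internal (1.7071, 1.7071); octagon support 2.4142 vs apothem 1.5 → ∉ W
#2 (1, 1, 0, -1): internal (-0.4142, 0.0000); octagon support 0.4142 vs apothem 1.5 → ∈ W
#3 (-1, -3, 3, -3): internal (-1.0000, -7.2426); octagon support 7.2426 vs apothem 1.5 → ∉ W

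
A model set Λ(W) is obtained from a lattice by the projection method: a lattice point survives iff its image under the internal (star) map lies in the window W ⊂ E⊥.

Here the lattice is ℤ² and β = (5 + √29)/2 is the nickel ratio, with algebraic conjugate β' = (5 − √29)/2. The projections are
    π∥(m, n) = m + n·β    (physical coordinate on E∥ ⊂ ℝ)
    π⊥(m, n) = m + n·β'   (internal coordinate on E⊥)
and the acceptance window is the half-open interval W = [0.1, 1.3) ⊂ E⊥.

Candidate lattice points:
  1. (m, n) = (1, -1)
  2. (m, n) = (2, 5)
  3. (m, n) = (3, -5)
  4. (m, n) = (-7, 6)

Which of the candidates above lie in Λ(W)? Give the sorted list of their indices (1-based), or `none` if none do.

β' = (5−√29)/2 ≈ -0.19258.
#1 (1,-1): internal coord 1 + (-1)·β' = +1.19258; +1.19258 ∈ [0.1, 1.3) → IN Λ
#2 (2,5): internal coord 2 + (5)·β' = +1.03709; +1.03709 ∈ [0.1, 1.3) → IN Λ
#3 (3,-5): internal coord 3 + (-5)·β' = +3.96291; +3.96291 ∉ [0.1, 1.3) → out
#4 (-7,6): internal coord -7 + (6)·β' = -8.15549; -8.15549 ∉ [0.1, 1.3) → out

1, 2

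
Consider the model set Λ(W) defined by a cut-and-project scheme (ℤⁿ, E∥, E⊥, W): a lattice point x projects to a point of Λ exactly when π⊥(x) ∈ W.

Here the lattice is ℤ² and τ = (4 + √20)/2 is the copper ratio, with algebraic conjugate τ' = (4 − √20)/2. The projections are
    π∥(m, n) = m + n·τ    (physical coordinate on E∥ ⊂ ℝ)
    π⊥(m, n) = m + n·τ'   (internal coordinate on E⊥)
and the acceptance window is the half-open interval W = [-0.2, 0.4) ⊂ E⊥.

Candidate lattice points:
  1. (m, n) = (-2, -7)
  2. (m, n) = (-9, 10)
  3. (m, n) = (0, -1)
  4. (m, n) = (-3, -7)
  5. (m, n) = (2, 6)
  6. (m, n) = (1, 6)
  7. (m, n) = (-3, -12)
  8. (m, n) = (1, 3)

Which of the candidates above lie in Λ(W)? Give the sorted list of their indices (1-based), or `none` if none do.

τ' = (4−√20)/2 ≈ -0.2361.
#1 (-2,-7): internal coord -2 + (-7)·τ' = -0.3475; -0.3475 ∉ [-0.2, 0.4) → out
#2 (-9,10): internal coord -9 + (10)·τ' = -11.3607; -11.3607 ∉ [-0.2, 0.4) → out
#3 (0,-1): internal coord 0 + (-1)·τ' = +0.2361; +0.2361 ∈ [-0.2, 0.4) → IN Λ
#4 (-3,-7): internal coord -3 + (-7)·τ' = -1.3475; -1.3475 ∉ [-0.2, 0.4) → out
#5 (2,6): internal coord 2 + (6)·τ' = +0.5836; +0.5836 ∉ [-0.2, 0.4) → out
#6 (1,6): internal coord 1 + (6)·τ' = -0.4164; -0.4164 ∉ [-0.2, 0.4) → out
#7 (-3,-12): internal coord -3 + (-12)·τ' = -0.1672; -0.1672 ∈ [-0.2, 0.4) → IN Λ
#8 (1,3): internal coord 1 + (3)·τ' = +0.2918; +0.2918 ∈ [-0.2, 0.4) → IN Λ

3, 7, 8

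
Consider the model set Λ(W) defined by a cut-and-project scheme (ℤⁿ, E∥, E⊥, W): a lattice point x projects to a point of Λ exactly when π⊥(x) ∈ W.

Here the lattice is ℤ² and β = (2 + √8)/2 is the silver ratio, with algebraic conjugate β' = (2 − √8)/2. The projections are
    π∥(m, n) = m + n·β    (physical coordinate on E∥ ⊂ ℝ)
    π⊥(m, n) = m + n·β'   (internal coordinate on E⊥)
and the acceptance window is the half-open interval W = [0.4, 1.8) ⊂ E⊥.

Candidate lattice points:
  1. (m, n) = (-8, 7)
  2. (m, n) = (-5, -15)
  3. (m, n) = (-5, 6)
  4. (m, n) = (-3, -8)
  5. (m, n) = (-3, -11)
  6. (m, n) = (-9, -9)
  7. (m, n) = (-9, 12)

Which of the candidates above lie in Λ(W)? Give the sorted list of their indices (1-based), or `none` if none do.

2, 5

Numerically β ≈ 2.414214 and β' = −1/β ≈ -0.414214.
[1] lift (-8,7): star map gives -10.899495; window check 0.4 ≤ -10.899495 < 1.8 is false → out
[2] lift (-5,-15): star map gives 1.213203; window check 0.4 ≤ 1.213203 < 1.8 is true → IN Λ
[3] lift (-5,6): star map gives -7.485281; window check 0.4 ≤ -7.485281 < 1.8 is false → out
[4] lift (-3,-8): star map gives 0.313708; window check 0.4 ≤ 0.313708 < 1.8 is false → out
[5] lift (-3,-11): star map gives 1.556349; window check 0.4 ≤ 1.556349 < 1.8 is true → IN Λ
[6] lift (-9,-9): star map gives -5.272078; window check 0.4 ≤ -5.272078 < 1.8 is false → out
[7] lift (-9,12): star map gives -13.970563; window check 0.4 ≤ -13.970563 < 1.8 is false → out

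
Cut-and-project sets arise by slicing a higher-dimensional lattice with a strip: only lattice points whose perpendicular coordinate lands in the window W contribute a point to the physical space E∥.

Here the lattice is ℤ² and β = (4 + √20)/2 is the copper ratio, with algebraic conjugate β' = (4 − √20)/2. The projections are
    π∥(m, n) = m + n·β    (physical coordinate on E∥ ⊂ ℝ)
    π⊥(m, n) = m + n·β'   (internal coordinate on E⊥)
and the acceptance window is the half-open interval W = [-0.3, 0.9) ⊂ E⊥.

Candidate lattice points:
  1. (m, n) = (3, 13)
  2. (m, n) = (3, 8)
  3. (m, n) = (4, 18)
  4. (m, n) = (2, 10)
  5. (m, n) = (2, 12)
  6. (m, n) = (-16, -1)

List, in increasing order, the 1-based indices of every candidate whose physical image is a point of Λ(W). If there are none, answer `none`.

1, 3

Numerically β ≈ 4.236068 and β' = −1/β ≈ -0.236068.
candidate 1: (m,n)=(3,13) → π∥ = 3+13·β ≈ 58.068884, π⊥ = 3+13·β' ≈ -0.068884 ∈ [-0.3, 0.9) ⇒ IN Λ
candidate 2: (m,n)=(3,8) → π∥ = 3+8·β ≈ 36.888544, π⊥ = 3+8·β' ≈ 1.111456 ∉ [-0.3, 0.9) ⇒ out
candidate 3: (m,n)=(4,18) → π∥ = 4+18·β ≈ 80.249224, π⊥ = 4+18·β' ≈ -0.249224 ∈ [-0.3, 0.9) ⇒ IN Λ
candidate 4: (m,n)=(2,10) → π∥ = 2+10·β ≈ 44.360680, π⊥ = 2+10·β' ≈ -0.360680 ∉ [-0.3, 0.9) ⇒ out
candidate 5: (m,n)=(2,12) → π∥ = 2+12·β ≈ 52.832816, π⊥ = 2+12·β' ≈ -0.832816 ∉ [-0.3, 0.9) ⇒ out
candidate 6: (m,n)=(-16,-1) → π∥ = -16-1·β ≈ -20.236068, π⊥ = -16-1·β' ≈ -15.763932 ∉ [-0.3, 0.9) ⇒ out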